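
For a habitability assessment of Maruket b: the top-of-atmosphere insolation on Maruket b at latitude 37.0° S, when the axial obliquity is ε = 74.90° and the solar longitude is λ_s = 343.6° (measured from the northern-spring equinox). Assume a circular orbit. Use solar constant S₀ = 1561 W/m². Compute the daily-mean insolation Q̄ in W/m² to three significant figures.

Q̄ ≈ 519 W/m²

Solar declination: sin δ = sin ε · sin λ_s = sin 74.90° × sin 343.6° = -0.27259, so δ = -15.819°.
cos H₀ = −tan(-37.0°) tan(-15.819°) = -0.2135, H₀ = 1.7860 rad.
Bracket: H₀ sin φ sin δ + cos φ cos δ sin H₀ = 1.7860×-0.60182×-0.27259 + 0.79864×0.96213×0.97694 = 0.292994 + 0.750676 = 1.043670.
Q̄ = (S₀/π) × [bracket] = (1561/π) × 1.043670 = 518.6 W/m².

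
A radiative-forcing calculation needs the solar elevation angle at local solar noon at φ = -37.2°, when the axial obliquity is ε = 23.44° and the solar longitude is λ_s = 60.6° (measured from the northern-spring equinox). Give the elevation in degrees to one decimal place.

32.5°

Solar declination: sin δ = sin ε · sin λ_s = sin 23.44° × sin 60.6° = 0.34656, so δ = +20.277°.
At local noon the hour angle is zero, so the zenith angle equals |φ − δ| = |-37.2° − (+20.277°)| = 57.477°.
Elevation = 90° − 57.477° = 32.5°.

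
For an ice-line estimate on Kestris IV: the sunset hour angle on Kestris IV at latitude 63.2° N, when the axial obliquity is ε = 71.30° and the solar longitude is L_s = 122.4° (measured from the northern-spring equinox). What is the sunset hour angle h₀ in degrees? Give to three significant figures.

Solar declination: sin δ = sin ε · sin L_s = sin 71.30° × sin 122.4° = 0.79976, so δ = +53.107°.
Sunrise equation: cos h₀ = −tan ϕ · tan δ = -2.6373 ≤ −1, so the host star never sets (polar day) and h₀ = π.

h₀ = 180°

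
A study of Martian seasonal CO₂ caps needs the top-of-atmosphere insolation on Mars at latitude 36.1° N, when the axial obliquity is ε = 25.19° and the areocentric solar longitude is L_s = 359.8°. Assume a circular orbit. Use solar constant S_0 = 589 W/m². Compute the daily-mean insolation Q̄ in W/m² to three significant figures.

sin δ = sin 25.19° × sin 359.8° = -0.00149, so δ = -0.085°.
cos h₀ = −tan(+36.1°) tan(-0.085°) = 0.0011, h₀ = 1.5697 rad.
Bracket: h₀ sin ϕ sin δ + cos ϕ cos δ sin h₀ = 1.5697×0.58920×-0.00149 + 0.80799×1.00000×1.00000 = -0.001378 + 0.807990 = 0.806612.
Q̄ = (S_0/π) × [bracket] = (589/π) × 0.806612 = 151.2 W/m².

Q̄ ≈ 151 W/m²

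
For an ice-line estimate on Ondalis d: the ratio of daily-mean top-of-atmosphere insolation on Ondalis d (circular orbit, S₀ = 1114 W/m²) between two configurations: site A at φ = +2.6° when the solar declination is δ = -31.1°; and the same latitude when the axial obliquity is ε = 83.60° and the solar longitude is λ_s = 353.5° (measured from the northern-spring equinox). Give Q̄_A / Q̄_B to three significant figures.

— Configuration A (φ=+2.6°):
cos H₀ = −tan(+2.6°) tan(-31.100°) = 0.0274, H₀ = 1.5434 rad.
Bracket: H₀ sin φ sin δ + cos φ cos δ sin H₀ = 1.5434×0.04536×-0.51653 + 0.99897×0.85627×0.99962 = -0.036162 + 0.855063 = 0.818901.
Q̄ = (S₀/π) × [bracket] = (1114/π) × 0.818901 = 290.38 W/m².
— Configuration B (φ=+2.6°):
Solar declination: sin δ = sin ε · sin λ_s = sin 83.60° × sin 353.5° = -0.11250, so δ = -6.459°.
cos H₀ = −tan(+2.6°) tan(-6.459°) = 0.0051, H₀ = 1.5657 rad.
Bracket: H₀ sin φ sin δ + cos φ cos δ sin H₀ = 1.5657×0.04536×-0.11250 + 0.99897×0.99365×0.99999 = -0.007990 + 0.992617 = 0.984627.
Q̄ = (S₀/π) × [bracket] = (1114/π) × 0.984627 = 349.15 W/m².
Ratio Q̄_A / Q̄_B = 290.38 / 349.15 = 0.8317.

Q̄_A / Q̄_B ≈ 0.832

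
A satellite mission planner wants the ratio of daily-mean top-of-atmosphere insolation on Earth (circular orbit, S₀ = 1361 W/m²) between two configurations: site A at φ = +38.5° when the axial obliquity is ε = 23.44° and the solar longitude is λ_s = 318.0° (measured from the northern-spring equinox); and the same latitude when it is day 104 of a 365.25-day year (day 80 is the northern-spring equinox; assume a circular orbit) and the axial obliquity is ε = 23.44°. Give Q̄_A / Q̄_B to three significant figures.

— Configuration A (φ=+38.5°):
Solar declination: sin δ = sin ε · sin λ_s = sin 23.44° × sin 318.0° = -0.26617, so δ = -15.437°.
cos H₀ = −tan(+38.5°) tan(-15.437°) = 0.2196, H₀ = 1.3493 rad.
Bracket: H₀ sin φ sin δ + cos φ cos δ sin H₀ = 1.3493×0.62251×-0.26617 + 0.78261×0.96393×0.97558 = -0.223570 + 0.735959 = 0.512389.
Q̄ = (S₀/π) × [bracket] = (1361/π) × 0.512389 = 221.98 W/m².
— Configuration B (φ=+38.5°):
Solar longitude: λ_s = 360° × (104 − 80)/365.25 = 23.655°.
sin δ = sin 23.44° × sin 23.655° = 0.15960, so δ = +9.184°.
cos H₀ = −tan(+38.5°) tan(+9.184°) = -0.1286, H₀ = 1.6998 rad.
Bracket: H₀ sin φ sin δ + cos φ cos δ sin H₀ = 1.6998×0.62251×0.15960 + 0.78261×0.98718×0.99170 = 0.168880 + 0.766165 = 0.935045.
Q̄ = (S₀/π) × [bracket] = (1361/π) × 0.935045 = 405.08 W/m².
Ratio Q̄_A / Q̄_B = 221.98 / 405.08 = 0.5480.

Q̄_A / Q̄_B ≈ 0.548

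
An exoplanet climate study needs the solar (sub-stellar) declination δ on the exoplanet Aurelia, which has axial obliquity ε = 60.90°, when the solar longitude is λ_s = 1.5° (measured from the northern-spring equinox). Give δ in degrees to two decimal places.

δ = +1.31°

sin δ = sin ε · sin λ_s = sin 60.90° × sin 1.5° = 0.022873.
δ = arcsin(0.022873) = +1.31°.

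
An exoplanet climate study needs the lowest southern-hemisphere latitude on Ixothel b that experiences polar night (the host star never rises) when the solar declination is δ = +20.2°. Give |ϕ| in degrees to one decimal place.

|ϕ| = 69.8°

Polar night requires cos h₀ = −tan ϕ tan δ ≥ 1, i.e. tan ϕ tan δ ≤ −1.
The boundary is |tan ϕ| · |tan δ| = 1, so |ϕ| = 90° − |δ| = 90° − 20.2° = 69.8° in the southern hemisphere.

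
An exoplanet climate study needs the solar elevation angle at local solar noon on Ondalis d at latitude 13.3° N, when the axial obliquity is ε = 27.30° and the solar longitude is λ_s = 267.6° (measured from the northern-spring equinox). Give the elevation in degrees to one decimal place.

Solar declination: sin δ = sin ε · sin λ_s = sin 27.30° × sin 267.6° = -0.45825, so δ = -27.274°.
At local noon the hour angle is zero, so the zenith angle equals |φ − δ| = |+13.3° − (-27.274°)| = 40.574°.
Elevation = 90° − 40.574° = 49.4°.

49.4°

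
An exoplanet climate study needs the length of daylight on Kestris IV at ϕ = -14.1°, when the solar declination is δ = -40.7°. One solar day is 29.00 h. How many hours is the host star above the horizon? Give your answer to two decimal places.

16.51 h

cos h₀ = −tan ϕ · tan δ = −tan(-14.1°) × tan(-40.700°) = -0.2161, so h₀ = 1.7886 rad = 102.48°.
Daylight = 2h₀/(2π) × 29.00 h = (1.7886/π) × 29.00 = 16.51 h.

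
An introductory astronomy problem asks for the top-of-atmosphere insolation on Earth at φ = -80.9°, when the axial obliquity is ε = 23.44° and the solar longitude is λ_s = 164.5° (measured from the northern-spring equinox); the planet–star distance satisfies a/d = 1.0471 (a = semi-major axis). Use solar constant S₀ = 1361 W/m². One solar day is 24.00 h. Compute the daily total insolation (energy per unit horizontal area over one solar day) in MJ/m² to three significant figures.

1.19 MJ/m²

Solar declination: sin δ = sin ε · sin λ_s = sin 23.44° × sin 164.5° = 0.10630, so δ = +6.102°.
cos H₀ = −tan(-80.9°) tan(+6.102°) = 0.6675, H₀ = 0.8400 rad.
Bracket: H₀ sin φ sin δ + cos φ cos δ sin H₀ = 0.8400×-0.98741×0.10630 + 0.15816×0.99433×0.74464 = -0.088168 + 0.117104 = 0.028936.
Inverse-square distance factor (a/d)² = 1.0471² = 1.096418.
Q̄ = (S₀/π) × 1.096418 × [bracket] = (1361/π) × 1.096418 × 0.028936 = 13.744 W/m².
Daily total = Q̄ × 24.00 h × 3600 s/h = 13.744 × 24.00 × 3600 / 10⁶ = 1.187 MJ/m².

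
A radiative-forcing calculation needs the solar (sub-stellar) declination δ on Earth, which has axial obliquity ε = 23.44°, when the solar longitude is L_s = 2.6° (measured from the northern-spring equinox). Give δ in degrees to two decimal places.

δ = +1.03°

sin δ = sin ε · sin L_s = sin 23.44° × sin 2.6° = 0.018045.
δ = arcsin(0.018045) = +1.03°.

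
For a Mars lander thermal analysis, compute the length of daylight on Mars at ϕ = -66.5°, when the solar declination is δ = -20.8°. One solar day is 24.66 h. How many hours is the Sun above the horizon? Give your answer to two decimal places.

20.67 h

cos h₀ = −tan ϕ · tan δ = −tan(-66.5°) × tan(-20.800°) = -0.8736, so h₀ = 2.6334 rad = 150.88°.
Daylight = 2h₀/(2π) × 24.66 h = (2.6334/π) × 24.66 = 20.67 h.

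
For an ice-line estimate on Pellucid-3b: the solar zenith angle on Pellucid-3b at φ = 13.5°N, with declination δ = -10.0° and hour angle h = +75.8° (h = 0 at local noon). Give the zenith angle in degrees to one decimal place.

θ_z = 78.8°

cos θ_z = sin φ sin δ + cos φ cos δ cos h = -0.040537 + 0.234906 = 0.194369.
θ_z = arccos(0.194369) = 78.8°.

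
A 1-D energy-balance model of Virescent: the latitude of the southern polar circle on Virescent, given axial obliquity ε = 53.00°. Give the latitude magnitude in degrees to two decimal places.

The polar circle is the lowest latitude that experiences at least one full rotation of continuous darkness at the northern-summer solstice; it lies at |φ| = 90° − ε = 90° − 53.00° = 37.00°.

37.00°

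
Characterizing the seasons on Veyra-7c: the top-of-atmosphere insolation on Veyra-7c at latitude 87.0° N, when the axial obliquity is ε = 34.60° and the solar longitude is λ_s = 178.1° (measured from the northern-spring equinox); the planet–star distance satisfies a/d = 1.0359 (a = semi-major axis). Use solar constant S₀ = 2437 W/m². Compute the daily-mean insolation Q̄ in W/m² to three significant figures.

Q̄ ≈ 71.0 W/m²

Solar declination: sin δ = sin ε · sin λ_s = sin 34.60° × sin 178.1° = 0.01883, so δ = +1.079°.
cos H₀ = −tan(+87.0°) tan(+1.079°) = -0.3593, H₀ = 1.9383 rad.
Bracket: H₀ sin φ sin δ + cos φ cos δ sin H₀ = 1.9383×0.99863×0.01883 + 0.05234×0.99982×0.93322 = 0.036448 + 0.048836 = 0.085284.
Inverse-square distance factor (a/d)² = 1.0359² = 1.073089.
Q̄ = (S₀/π) × 1.073089 × [bracket] = (2437/π) × 1.073089 × 0.085284 = 70.99 W/m².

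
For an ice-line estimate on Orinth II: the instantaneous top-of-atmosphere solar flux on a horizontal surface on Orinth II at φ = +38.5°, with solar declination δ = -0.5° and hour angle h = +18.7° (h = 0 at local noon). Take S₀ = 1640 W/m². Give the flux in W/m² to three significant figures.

1.21e+03 W/m²

cos θ_z = sin φ sin δ + cos φ cos δ cos h = -0.005432 + 0.741266 = 0.735834.
Flux = S₀ · cos θ_z = 1640 × 0.735834 = 1207 W/m².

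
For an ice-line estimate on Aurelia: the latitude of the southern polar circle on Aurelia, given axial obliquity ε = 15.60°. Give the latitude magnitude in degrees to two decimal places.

74.40°

The polar circle is the lowest latitude that experiences at least one full rotation of continuous darkness at the northern-summer solstice; it lies at |φ| = 90° − ε = 90° − 15.60° = 74.40°.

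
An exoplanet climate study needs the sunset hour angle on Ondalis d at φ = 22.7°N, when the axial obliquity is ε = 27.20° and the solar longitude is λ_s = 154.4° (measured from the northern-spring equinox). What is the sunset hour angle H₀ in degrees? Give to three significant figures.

Solar declination: sin δ = sin ε · sin λ_s = sin 27.20° × sin 154.4° = 0.19751, so δ = +11.391°.
cos H₀ = −tan φ · tan δ = −tan(+22.7°) × tan(+11.391°) = -0.0843, so H₀ = 1.6552 rad = 94.83°.

H₀ = 94.8°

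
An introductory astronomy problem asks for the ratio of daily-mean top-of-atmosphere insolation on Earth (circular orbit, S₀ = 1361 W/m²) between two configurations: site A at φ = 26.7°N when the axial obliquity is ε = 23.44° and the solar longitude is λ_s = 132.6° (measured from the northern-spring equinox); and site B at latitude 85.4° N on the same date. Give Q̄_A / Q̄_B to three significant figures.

Q̄_A / Q̄_B ≈ 1.17

— Configuration A (φ=+26.7°):
Solar declination: sin δ = sin ε · sin λ_s = sin 23.44° × sin 132.6° = 0.29281, so δ = +17.026°.
cos H₀ = −tan(+26.7°) tan(+17.026°) = -0.1540, H₀ = 1.7254 rad.
Bracket: H₀ sin φ sin δ + cos φ cos δ sin H₀ = 1.7254×0.44932×0.29281 + 0.89337×0.95617×0.98807 = 0.227003 + 0.844023 = 1.071026.
Q̄ = (S₀/π) × [bracket] = (1361/π) × 1.071026 = 463.99 W/m².
— Configuration B (φ=+85.4°):
cos H₀ = −tan(+85.4°) tan(+17.026°) = -3.8061 ≤ −1 ⇒ polar day, H₀ = π.
Bracket: H₀ sin φ sin δ + cos φ cos δ sin H₀ = 3.1416×0.99678×0.29281 + 0.08020×0.95617×0.00000 = 0.916930 + 0.000000 = 0.916930.
Q̄ = (S₀/π) × [bracket] = (1361/π) × 0.916930 = 397.23 W/m².
Ratio Q̄_A / Q̄_B = 463.99 / 397.23 = 1.168.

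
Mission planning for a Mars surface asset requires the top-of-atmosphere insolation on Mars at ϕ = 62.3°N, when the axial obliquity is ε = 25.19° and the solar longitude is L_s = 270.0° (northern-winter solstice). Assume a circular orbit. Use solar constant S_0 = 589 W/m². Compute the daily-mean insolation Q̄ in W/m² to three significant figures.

Q̄ ≈ 2.51 W/m²

Solar declination: sin δ = sin ε · sin L_s = sin 25.19° × sin 270.0° = -0.42562, so δ = -25.190°.
cos h₀ = −tan(+62.3°) tan(-25.190°) = 0.8959, h₀ = 0.4604 rad.
Bracket: h₀ sin ϕ sin δ + cos ϕ cos δ sin h₀ = 0.4604×0.88539×-0.42562 + 0.46484×0.90490×0.44428 = -0.173497 + 0.186879 = 0.013382.
Q̄ = (S_0/π) × [bracket] = (589/π) × 0.013382 = 2.509 W/m².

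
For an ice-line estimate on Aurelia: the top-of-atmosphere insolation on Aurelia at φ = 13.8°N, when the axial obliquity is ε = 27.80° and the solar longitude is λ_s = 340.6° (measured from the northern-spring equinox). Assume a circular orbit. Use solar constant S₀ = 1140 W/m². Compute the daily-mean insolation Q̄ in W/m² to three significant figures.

Q̄ ≈ 327 W/m²

Solar declination: sin δ = sin ε · sin λ_s = sin 27.80° × sin 340.6° = -0.15492, so δ = -8.912°.
cos H₀ = −tan(+13.8°) tan(-8.912°) = 0.0385, H₀ = 1.5323 rad.
Bracket: H₀ sin φ sin δ + cos φ cos δ sin H₀ = 1.5323×0.23853×-0.15492 + 0.97113×0.98793×0.99926 = -0.056623 + 0.958698 = 0.902075.
Q̄ = (S₀/π) × [bracket] = (1140/π) × 0.902075 = 327.3 W/m².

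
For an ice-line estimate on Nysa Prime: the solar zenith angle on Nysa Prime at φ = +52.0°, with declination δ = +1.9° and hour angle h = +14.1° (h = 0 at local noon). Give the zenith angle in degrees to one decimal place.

cos θ_z = sin φ sin δ + cos φ cos δ cos h = 0.026127 + 0.596785 = 0.622912.
θ_z = arccos(0.622912) = 51.5°.

θ_z = 51.5°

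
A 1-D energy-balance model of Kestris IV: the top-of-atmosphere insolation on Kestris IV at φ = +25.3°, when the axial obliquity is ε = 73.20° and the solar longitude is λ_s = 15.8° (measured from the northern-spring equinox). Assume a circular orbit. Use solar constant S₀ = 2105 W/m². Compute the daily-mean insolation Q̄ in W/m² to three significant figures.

Solar declination: sin δ = sin ε · sin λ_s = sin 73.20° × sin 15.8° = 0.26066, so δ = +15.109°.
cos H₀ = −tan(+25.3°) tan(+15.109°) = -0.1276, H₀ = 1.6988 rad.
Bracket: H₀ sin φ sin δ + cos φ cos δ sin H₀ = 1.6988×0.42736×0.26066 + 0.90408×0.96543×0.99182 = 0.189239 + 0.865686 = 1.054925.
Q̄ = (S₀/π) × [bracket] = (2105/π) × 1.054925 = 706.8 W/m².

Q̄ ≈ 707 W/m²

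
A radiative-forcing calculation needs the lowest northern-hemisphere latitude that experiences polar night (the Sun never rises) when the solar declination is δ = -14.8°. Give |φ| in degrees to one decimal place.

Polar night requires cos H₀ = −tan φ tan δ ≥ 1, i.e. tan φ tan δ ≤ −1.
The boundary is |tan φ| · |tan δ| = 1, so |φ| = 90° − |δ| = 90° − 14.8° = 75.2° in the northern hemisphere.

|φ| = 75.2°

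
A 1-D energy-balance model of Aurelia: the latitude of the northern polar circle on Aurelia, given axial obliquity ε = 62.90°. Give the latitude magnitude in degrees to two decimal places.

The polar circle is the lowest latitude that experiences at least one full rotation of continuous daylight at the northern-summer solstice; it lies at |φ| = 90° − ε = 90° − 62.90° = 27.10°.

27.10°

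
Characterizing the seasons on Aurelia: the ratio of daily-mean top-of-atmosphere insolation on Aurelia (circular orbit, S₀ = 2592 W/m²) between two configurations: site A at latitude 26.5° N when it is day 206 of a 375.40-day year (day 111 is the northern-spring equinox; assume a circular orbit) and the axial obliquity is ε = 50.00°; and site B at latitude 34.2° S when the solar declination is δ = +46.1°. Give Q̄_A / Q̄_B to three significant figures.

— Configuration A (φ=+26.5°):
Solar longitude: λ_s = 360° × (206 − 111)/375.40 = 91.103°.
sin δ = sin 50.00° × sin 91.103° = 0.76590, so δ = +49.987°.
cos H₀ = −tan(+26.5°) tan(+49.987°) = -0.5939, H₀ = 2.2067 rad.
Bracket: H₀ sin φ sin δ + cos φ cos δ sin H₀ = 2.2067×0.44620×0.76590 + 0.89493×0.64296×0.80452 = 0.754128 + 0.462924 = 1.217052.
Q̄ = (S₀/π) × [bracket] = (2592/π) × 1.217052 = 1004.1 W/m².
— Configuration B (φ=-34.2°):
cos H₀ = −tan(-34.2°) tan(+46.100°) = 0.7062, H₀ = 0.7867 rad.
Bracket: H₀ sin φ sin δ + cos φ cos δ sin H₀ = 0.7867×-0.56208×0.72055 + 0.82708×0.69340×0.70800 = -0.318619 + 0.406036 = 0.087417.
Q̄ = (S₀/π) × [bracket] = (2592/π) × 0.087417 = 72.124 W/m².
Ratio Q̄_A / Q̄_B = 1004.1 / 72.124 = 13.92.

Q̄_A / Q̄_B ≈ 13.9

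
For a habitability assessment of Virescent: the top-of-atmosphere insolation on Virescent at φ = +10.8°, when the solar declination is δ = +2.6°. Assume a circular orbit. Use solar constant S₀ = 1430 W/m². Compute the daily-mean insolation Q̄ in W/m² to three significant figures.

cos H₀ = −tan(+10.8°) tan(+2.600°) = -0.0087, H₀ = 1.5795 rad.
Bracket: H₀ sin φ sin δ + cos φ cos δ sin H₀ = 1.5795×0.18738×0.04536 + 0.98229×0.99897×0.99996 = 0.013425 + 0.981239 = 0.994664.
Q̄ = (S₀/π) × [bracket] = (1430/π) × 0.994664 = 452.8 W/m².

Q̄ ≈ 453 W/m²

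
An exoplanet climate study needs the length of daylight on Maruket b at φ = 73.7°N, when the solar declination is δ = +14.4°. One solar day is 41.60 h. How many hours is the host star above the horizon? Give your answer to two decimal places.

34.99 h

cos H₀ = −tan φ · tan δ = −tan(+73.7°) × tan(+14.400°) = -0.8780, so H₀ = 2.6425 rad = 151.41°.
Daylight = 2H₀/(2π) × 41.60 h = (2.6425/π) × 41.60 = 34.99 h.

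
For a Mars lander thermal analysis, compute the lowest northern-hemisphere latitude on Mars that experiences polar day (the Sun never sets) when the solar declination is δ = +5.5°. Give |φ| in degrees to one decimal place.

|φ| = 84.5°

Polar day requires cos H₀ = −tan φ tan δ ≤ −1, i.e. tan φ tan δ ≥ 1.
The boundary is |tan φ| · |tan δ| = 1, so |φ| = 90° − |δ| = 90° − 5.5° = 84.5° in the northern hemisphere.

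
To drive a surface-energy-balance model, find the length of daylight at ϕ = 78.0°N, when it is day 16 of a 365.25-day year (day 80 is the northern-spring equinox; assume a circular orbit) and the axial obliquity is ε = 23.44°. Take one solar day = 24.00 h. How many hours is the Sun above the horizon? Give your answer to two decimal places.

0.00 h

Solar longitude: L_s = 360° × (16 − 80)/365.25 = -63.080°, i.e. -63.080° + 360° = 296.920°.
sin δ = sin 23.44° × sin 296.920° = -0.35468, so δ = -20.774°.
cos h₀ = −tan ϕ · tan δ = 1.7847 ≥ 1, so the Sun never rises (polar night) and h₀ = 0.
Daylight = 2h₀/(2π) × 24.00 h = (0.0000/π) × 24.00 = 0.00 h.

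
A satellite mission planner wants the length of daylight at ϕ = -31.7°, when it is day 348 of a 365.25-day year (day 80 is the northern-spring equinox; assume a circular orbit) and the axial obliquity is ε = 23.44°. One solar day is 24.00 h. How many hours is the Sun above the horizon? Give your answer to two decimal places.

Solar longitude: L_s = 360° × (348 − 80)/365.25 = 264.148°.
sin δ = sin 23.44° × sin 264.148° = -0.39572, so δ = -23.311°.
cos h₀ = −tan ϕ · tan δ = −tan(-31.7°) × tan(-23.311°) = -0.2661, so h₀ = 1.8402 rad = 105.43°.
Daylight = 2h₀/(2π) × 24.00 h = (1.8402/π) × 24.00 = 14.06 h.

14.06 h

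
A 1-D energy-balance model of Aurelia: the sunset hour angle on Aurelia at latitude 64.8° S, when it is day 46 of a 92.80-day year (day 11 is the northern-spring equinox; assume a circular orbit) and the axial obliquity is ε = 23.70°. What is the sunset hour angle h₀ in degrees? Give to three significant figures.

h₀ = 51.6°

Solar longitude: L_s = 360° × (46 − 11)/92.80 = 135.776°.
sin δ = sin 23.70° × sin 135.776° = 0.28035, so δ = +16.281°.
cos h₀ = −tan ϕ · tan δ = −tan(-64.8°) × tan(+16.281°) = 0.6207, so h₀ = 0.9012 rad = 51.64°.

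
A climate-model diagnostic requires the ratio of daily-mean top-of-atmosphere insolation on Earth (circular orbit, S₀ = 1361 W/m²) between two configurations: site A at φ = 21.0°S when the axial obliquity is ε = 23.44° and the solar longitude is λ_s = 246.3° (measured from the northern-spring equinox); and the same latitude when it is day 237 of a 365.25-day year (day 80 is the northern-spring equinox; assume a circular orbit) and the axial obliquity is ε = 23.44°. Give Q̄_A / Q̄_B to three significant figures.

— Configuration A (φ=-21.0°):
Solar declination: sin δ = sin ε · sin λ_s = sin 23.44° × sin 246.3° = -0.36424, so δ = -21.361°.
cos H₀ = −tan(-21.0°) tan(-21.361°) = -0.1501, H₀ = 1.7215 rad.
Bracket: H₀ sin φ sin δ + cos φ cos δ sin H₀ = 1.7215×-0.35837×-0.36424 + 0.93358×0.93131×0.98867 = 0.224712 + 0.859601 = 1.084313.
Q̄ = (S₀/π) × [bracket] = (1361/π) × 1.084313 = 469.75 W/m².
— Configuration B (φ=-21.0°):
Solar longitude: λ_s = 360° × (237 − 80)/365.25 = 154.743°.
sin δ = sin 23.44° × sin 154.743° = 0.16973, so δ = +9.772°.
cos H₀ = −tan(-21.0°) tan(+9.772°) = 0.0661, H₀ = 1.5046 rad.
Bracket: H₀ sin φ sin δ + cos φ cos δ sin H₀ = 1.5046×-0.35837×0.16973 + 0.93358×0.98549×0.99781 = -0.091519 + 0.918019 = 0.826500.
Q̄ = (S₀/π) × [bracket] = (1361/π) × 0.826500 = 358.06 W/m².
Ratio Q̄_A / Q̄_B = 469.75 / 358.06 = 1.312.

Q̄_A / Q̄_B ≈ 1.31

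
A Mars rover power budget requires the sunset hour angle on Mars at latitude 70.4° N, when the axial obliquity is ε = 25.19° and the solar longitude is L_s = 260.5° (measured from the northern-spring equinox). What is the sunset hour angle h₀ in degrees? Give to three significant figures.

h₀ = 0.00°

Solar declination: sin δ = sin ε · sin L_s = sin 25.19° × sin 260.5° = -0.41978, so δ = -24.821°.
cos h₀ = −tan ϕ · tan δ = 1.2989 ≥ 1, so the Sun never rises (polar night) and h₀ = 0.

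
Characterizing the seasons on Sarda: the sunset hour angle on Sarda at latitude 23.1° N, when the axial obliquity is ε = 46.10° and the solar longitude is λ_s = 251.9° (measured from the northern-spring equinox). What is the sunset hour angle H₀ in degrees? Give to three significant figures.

Solar declination: sin δ = sin ε · sin λ_s = sin 46.10° × sin 251.9° = -0.68490, so δ = -43.227°.
cos H₀ = −tan φ · tan δ = −tan(+23.1°) × tan(-43.227°) = 0.4009, so H₀ = 1.1583 rad = 66.36°.

H₀ = 66.4°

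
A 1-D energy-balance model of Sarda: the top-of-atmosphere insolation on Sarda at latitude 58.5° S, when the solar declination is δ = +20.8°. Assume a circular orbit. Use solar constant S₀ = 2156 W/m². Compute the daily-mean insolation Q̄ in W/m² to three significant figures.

Q̄ ≈ 75.6 W/m²

cos H₀ = −tan(-58.5°) tan(+20.800°) = 0.6199, H₀ = 0.9022 rad.
Bracket: H₀ sin φ sin δ + cos φ cos δ sin H₀ = 0.9022×-0.85264×0.35511 + 0.52250×0.93483×0.78469 = -0.273169 + 0.383281 = 0.110112.
Q̄ = (S₀/π) × [bracket] = (2156/π) × 0.110112 = 75.57 W/m².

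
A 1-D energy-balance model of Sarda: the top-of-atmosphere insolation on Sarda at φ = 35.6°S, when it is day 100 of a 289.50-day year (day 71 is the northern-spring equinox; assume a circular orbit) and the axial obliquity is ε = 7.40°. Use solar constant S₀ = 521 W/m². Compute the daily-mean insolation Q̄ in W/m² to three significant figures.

Solar longitude: λ_s = 360° × (100 − 71)/289.50 = 36.062°.
sin δ = sin 7.40° × sin 36.062° = 0.07582, so δ = +4.348°.
cos H₀ = −tan(-35.6°) tan(+4.348°) = 0.0544, H₀ = 1.5163 rad.
Bracket: H₀ sin φ sin δ + cos φ cos δ sin H₀ = 1.5163×-0.58212×0.07582 + 0.81310×0.99712×0.99852 = -0.066924 + 0.809558 = 0.742634.
Q̄ = (S₀/π) × [bracket] = (521/π) × 0.742634 = 123.2 W/m².

Q̄ ≈ 123 W/m²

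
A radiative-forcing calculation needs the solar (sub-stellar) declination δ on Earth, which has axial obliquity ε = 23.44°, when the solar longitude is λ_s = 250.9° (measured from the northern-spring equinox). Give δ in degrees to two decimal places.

sin δ = sin ε · sin λ_s = sin 23.44° × sin 250.9° = -0.375890.
δ = arcsin(-0.375890) = -22.08°.

δ = -22.08°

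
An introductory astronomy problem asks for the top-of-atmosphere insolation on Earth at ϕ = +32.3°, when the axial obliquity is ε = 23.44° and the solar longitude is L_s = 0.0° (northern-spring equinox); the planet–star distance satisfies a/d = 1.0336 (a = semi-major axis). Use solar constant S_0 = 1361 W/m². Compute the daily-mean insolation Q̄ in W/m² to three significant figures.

Solar declination: sin δ = sin ε · sin L_s = sin 23.44° × sin 0.0° = 0.00000, so δ = +0.000°.
cos h₀ = −tan(+32.3°) tan(+0.000°) = -0.0000, h₀ = 1.5708 rad.
Bracket: h₀ sin ϕ sin δ + cos ϕ cos δ sin h₀ = 1.5708×0.53435×0.00000 + 0.84526×1.00000×1.00000 = 0.000000 + 0.845260 = 0.845260.
Inverse-square distance factor (a/d)² = 1.0336² = 1.068329.
Q̄ = (S_0/π) × 1.068329 × [bracket] = (1361/π) × 1.068329 × 0.845260 = 391.2 W/m².

Q̄ ≈ 391 W/m²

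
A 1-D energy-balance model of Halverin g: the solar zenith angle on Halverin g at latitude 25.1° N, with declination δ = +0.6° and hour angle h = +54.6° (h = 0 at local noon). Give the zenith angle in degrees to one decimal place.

θ_z = 58.1°

cos θ_z = sin φ sin δ + cos φ cos δ cos h = 0.004442 + 0.524550 = 0.528992.
θ_z = arccos(0.528992) = 58.1°.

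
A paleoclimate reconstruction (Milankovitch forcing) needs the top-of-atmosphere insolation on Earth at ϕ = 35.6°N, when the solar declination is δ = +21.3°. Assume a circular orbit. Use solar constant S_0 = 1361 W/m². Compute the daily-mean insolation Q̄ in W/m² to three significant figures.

Q̄ ≈ 485 W/m²

cos h₀ = −tan(+35.6°) tan(+21.300°) = -0.2791, h₀ = 1.8537 rad.
Bracket: h₀ sin ϕ sin δ + cos ϕ cos δ sin h₀ = 1.8537×0.58212×0.36325 + 0.81310×0.93169×0.96025 = 0.391974 + 0.727444 = 1.119418.
Q̄ = (S_0/π) × [bracket] = (1361/π) × 1.119418 = 485.0 W/m².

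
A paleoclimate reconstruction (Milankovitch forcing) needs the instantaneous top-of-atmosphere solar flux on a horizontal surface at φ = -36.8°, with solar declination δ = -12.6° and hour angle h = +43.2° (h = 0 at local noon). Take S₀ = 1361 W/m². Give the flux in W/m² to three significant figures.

953 W/m²

cos θ_z = sin φ sin δ + cos φ cos δ cos h = 0.130673 + 0.569650 = 0.700323.
Flux = S₀ · cos θ_z = 1361 × 0.700323 = 953.1 W/m².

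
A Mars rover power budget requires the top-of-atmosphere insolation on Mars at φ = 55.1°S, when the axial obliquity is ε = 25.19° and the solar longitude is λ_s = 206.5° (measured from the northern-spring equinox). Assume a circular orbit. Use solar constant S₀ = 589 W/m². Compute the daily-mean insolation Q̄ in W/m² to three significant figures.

Q̄ ≈ 155 W/m²

Solar declination: sin δ = sin ε · sin λ_s = sin 25.19° × sin 206.5° = -0.18991, so δ = -10.948°.
cos H₀ = −tan(-55.1°) tan(-10.948°) = -0.2773, H₀ = 1.8518 rad.
Bracket: H₀ sin φ sin δ + cos φ cos δ sin H₀ = 1.8518×-0.82015×-0.18991 + 0.57215×0.98180×0.96079 = 0.288427 + 0.539711 = 0.828138.
Q̄ = (S₀/π) × [bracket] = (589/π) × 0.828138 = 155.3 W/m².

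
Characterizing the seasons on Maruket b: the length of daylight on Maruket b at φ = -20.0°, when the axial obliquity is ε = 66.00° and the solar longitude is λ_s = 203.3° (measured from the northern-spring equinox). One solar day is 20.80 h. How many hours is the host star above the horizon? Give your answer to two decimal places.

Solar declination: sin δ = sin ε · sin λ_s = sin 66.00° × sin 203.3° = -0.36135, so δ = -21.183°.
cos H₀ = −tan φ · tan δ = −tan(-20.0°) × tan(-21.183°) = -0.1411, so H₀ = 1.7123 rad = 98.11°.
Daylight = 2H₀/(2π) × 20.80 h = (1.7123/π) × 20.80 = 11.34 h.

11.34 h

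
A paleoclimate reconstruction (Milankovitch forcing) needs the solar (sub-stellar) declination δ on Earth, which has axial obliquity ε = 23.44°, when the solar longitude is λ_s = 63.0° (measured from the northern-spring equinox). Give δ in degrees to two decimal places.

sin δ = sin ε · sin λ_s = sin 23.44° × sin 63.0° = 0.354432.
δ = arcsin(0.354432) = +20.76°.

δ = +20.76°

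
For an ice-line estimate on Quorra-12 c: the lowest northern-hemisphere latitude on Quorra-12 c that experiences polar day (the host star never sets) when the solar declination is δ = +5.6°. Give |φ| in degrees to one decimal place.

|φ| = 84.4°

Polar day requires cos H₀ = −tan φ tan δ ≤ −1, i.e. tan φ tan δ ≥ 1.
The boundary is |tan φ| · |tan δ| = 1, so |φ| = 90° − |δ| = 90° − 5.6° = 84.4° in the northern hemisphere.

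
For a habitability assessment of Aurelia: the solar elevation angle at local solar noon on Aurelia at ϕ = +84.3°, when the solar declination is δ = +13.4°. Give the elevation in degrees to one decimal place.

19.1°

At local noon the hour angle is zero, so the zenith angle equals |ϕ − δ| = |+84.3° − (+13.400°)| = 70.900°.
Elevation = 90° − 70.900° = 19.1°.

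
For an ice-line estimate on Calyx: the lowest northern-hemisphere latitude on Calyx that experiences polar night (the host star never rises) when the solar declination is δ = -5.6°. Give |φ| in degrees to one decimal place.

Polar night requires cos H₀ = −tan φ tan δ ≥ 1, i.e. tan φ tan δ ≤ −1.
The boundary is |tan φ| · |tan δ| = 1, so |φ| = 90° − |δ| = 90° − 5.6° = 84.4° in the northern hemisphere.

|φ| = 84.4°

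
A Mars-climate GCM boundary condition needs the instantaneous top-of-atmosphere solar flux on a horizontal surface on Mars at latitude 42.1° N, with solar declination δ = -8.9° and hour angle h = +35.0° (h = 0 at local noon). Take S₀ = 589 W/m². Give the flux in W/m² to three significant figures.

293 W/m²

cos θ_z = sin φ sin δ + cos φ cos δ cos h = -0.103722 + 0.600473 = 0.496751.
Flux = S₀ · cos θ_z = 589 × 0.496751 = 292.6 W/m².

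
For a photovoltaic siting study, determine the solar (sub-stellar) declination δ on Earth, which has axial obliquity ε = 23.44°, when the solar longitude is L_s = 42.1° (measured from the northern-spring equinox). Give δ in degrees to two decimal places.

δ = +15.47°

sin δ = sin ε · sin L_s = sin 23.44° × sin 42.1° = 0.266688.
δ = arcsin(0.266688) = +15.47°.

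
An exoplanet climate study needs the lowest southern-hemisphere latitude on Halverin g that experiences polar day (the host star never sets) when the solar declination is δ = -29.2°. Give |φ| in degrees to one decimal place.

|φ| = 60.8°

Polar day requires cos H₀ = −tan φ tan δ ≤ −1, i.e. tan φ tan δ ≥ 1.
The boundary is |tan φ| · |tan δ| = 1, so |φ| = 90° − |δ| = 90° − 29.2° = 60.8° in the southern hemisphere.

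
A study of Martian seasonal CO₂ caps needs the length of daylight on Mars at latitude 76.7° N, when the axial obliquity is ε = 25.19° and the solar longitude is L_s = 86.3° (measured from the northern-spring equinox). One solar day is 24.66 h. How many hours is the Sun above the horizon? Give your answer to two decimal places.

Solar declination: sin δ = sin ε · sin L_s = sin 25.19° × sin 86.3° = 0.42473, so δ = +25.134°.
Sunrise equation: cos h₀ = −tan ϕ · tan δ = -1.9847 ≤ −1, so the Sun never sets (polar day) and h₀ = π.
Daylight = 2h₀/(2π) × 24.66 h = (3.1416/π) × 24.66 = 24.66 h.

24.66 h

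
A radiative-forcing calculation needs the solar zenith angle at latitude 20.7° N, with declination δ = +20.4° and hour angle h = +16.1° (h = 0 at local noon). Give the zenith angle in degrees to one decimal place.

θ_z = 15.1°

cos θ_z = sin ϕ sin δ + cos ϕ cos δ cos h = 0.123211 + 0.842387 = 0.965598.
θ_z = arccos(0.965598) = 15.1°.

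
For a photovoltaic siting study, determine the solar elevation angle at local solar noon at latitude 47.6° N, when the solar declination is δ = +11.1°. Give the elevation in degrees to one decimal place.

53.5°

At local noon the hour angle is zero, so the zenith angle equals |ϕ − δ| = |+47.6° − (+11.100°)| = 36.500°.
Elevation = 90° − 36.500° = 53.5°.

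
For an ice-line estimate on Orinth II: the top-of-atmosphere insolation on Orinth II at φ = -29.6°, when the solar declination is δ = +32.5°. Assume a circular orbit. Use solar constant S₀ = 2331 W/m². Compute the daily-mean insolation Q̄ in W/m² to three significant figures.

cos H₀ = −tan(-29.6°) tan(+32.500°) = 0.3619, H₀ = 1.2005 rad.
Bracket: H₀ sin φ sin δ + cos φ cos δ sin H₀ = 1.2005×-0.49394×0.53730 + 0.86949×0.84339×0.93221 = -0.318605 + 0.683607 = 0.365002.
Q̄ = (S₀/π) × [bracket] = (2331/π) × 0.365002 = 270.8 W/m².

Q̄ ≈ 271 W/m²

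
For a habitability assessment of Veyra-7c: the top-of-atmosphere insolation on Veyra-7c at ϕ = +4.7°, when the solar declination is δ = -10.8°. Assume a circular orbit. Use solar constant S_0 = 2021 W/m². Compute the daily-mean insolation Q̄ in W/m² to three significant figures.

cos h₀ = −tan(+4.7°) tan(-10.800°) = 0.0157, h₀ = 1.5551 rad.
Bracket: h₀ sin ϕ sin δ + cos ϕ cos δ sin h₀ = 1.5551×0.08194×-0.18738 + 0.99664×0.98229×0.99988 = -0.023877 + 0.978872 = 0.954995.
Q̄ = (S_0/π) × [bracket] = (2021/π) × 0.954995 = 614.4 W/m².

Q̄ ≈ 614 W/m²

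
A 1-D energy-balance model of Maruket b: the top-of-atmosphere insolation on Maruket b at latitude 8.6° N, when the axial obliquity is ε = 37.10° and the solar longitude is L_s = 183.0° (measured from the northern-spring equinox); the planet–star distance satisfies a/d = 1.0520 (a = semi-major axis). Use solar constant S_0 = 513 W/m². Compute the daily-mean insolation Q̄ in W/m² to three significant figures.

Solar declination: sin δ = sin ε · sin L_s = sin 37.10° × sin 183.0° = -0.03157, so δ = -1.809°.
cos h₀ = −tan(+8.6°) tan(-1.809°) = 0.0048, h₀ = 1.5660 rad.
Bracket: h₀ sin ϕ sin δ + cos ϕ cos δ sin h₀ = 1.5660×0.14954×-0.03157 + 0.98876×0.99950×0.99999 = -0.007393 + 0.988256 = 0.980863.
Inverse-square distance factor (a/d)² = 1.0520² = 1.106704.
Q̄ = (S_0/π) × 1.106704 × [bracket] = (513/π) × 1.106704 × 0.980863 = 177.3 W/m².

Q̄ ≈ 177 W/m²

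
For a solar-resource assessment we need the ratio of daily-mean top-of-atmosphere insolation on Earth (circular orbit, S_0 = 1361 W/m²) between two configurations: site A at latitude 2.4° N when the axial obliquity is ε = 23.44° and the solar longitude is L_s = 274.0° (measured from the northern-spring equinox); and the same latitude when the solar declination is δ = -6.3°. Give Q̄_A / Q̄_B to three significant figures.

Q̄_A / Q̄_B ≈ 0.904

— Configuration A (ϕ=+2.4°):
Solar declination: sin δ = sin ε · sin L_s = sin 23.44° × sin 274.0° = -0.39682, so δ = -23.380°.
cos h₀ = −tan(+2.4°) tan(-23.380°) = 0.0181, h₀ = 1.5527 rad.
Bracket: h₀ sin ϕ sin δ + cos ϕ cos δ sin h₀ = 1.5527×0.04188×-0.39682 + 0.99912×0.91790×0.99984 = -0.025804 + 0.916946 = 0.891142.
Q̄ = (S_0/π) × [bracket] = (1361/π) × 0.891142 = 386.06 W/m².
— Configuration B (ϕ=+2.4°):
cos h₀ = −tan(+2.4°) tan(-6.300°) = 0.0046, h₀ = 1.5662 rad.
Bracket: h₀ sin ϕ sin δ + cos ϕ cos δ sin h₀ = 1.5662×0.04188×-0.10973 + 0.99912×0.99396×0.99999 = -0.007197 + 0.993075 = 0.985878.
Q̄ = (S_0/π) × [bracket] = (1361/π) × 0.985878 = 427.10 W/m².
Ratio Q̄_A / Q̄_B = 386.06 / 427.10 = 0.9039.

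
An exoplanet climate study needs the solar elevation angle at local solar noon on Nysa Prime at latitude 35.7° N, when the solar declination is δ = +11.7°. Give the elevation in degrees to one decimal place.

66.0°

At local noon the hour angle is zero, so the zenith angle equals |ϕ − δ| = |+35.7° − (+11.700°)| = 24.000°.
Elevation = 90° − 24.000° = 66.0°.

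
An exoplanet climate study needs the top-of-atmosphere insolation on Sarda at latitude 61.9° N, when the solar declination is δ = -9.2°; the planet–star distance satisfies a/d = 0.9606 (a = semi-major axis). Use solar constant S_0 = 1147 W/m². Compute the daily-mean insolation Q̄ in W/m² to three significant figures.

cos h₀ = −tan(+61.9°) tan(-9.200°) = 0.3033, h₀ = 1.2626 rad.
Bracket: h₀ sin ϕ sin δ + cos ϕ cos δ sin h₀ = 1.2626×0.88213×-0.15988 + 0.47101×0.98714×0.95288 = -0.178071 + 0.443044 = 0.264973.
Inverse-square distance factor (a/d)² = 0.9606² = 0.922752.
Q̄ = (S_0/π) × 0.922752 × [bracket] = (1147/π) × 0.922752 × 0.264973 = 89.27 W/m².

Q̄ ≈ 89.3 W/m²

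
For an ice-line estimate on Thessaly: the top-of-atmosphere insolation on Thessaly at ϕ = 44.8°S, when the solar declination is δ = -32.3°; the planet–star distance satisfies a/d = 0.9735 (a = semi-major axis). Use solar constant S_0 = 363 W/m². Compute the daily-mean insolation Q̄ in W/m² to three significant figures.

Q̄ ≈ 144 W/m²

cos h₀ = −tan(-44.8°) tan(-32.300°) = -0.6278, h₀ = 2.2495 rad.
Bracket: h₀ sin ϕ sin δ + cos ϕ cos δ sin h₀ = 2.2495×-0.70463×-0.53435 + 0.70957×0.84526×0.77839 = 0.846980 + 0.466856 = 1.313836.
Inverse-square distance factor (a/d)² = 0.9735² = 0.947702.
Q̄ = (S_0/π) × 0.947702 × [bracket] = (363/π) × 0.947702 × 1.313836 = 143.9 W/m².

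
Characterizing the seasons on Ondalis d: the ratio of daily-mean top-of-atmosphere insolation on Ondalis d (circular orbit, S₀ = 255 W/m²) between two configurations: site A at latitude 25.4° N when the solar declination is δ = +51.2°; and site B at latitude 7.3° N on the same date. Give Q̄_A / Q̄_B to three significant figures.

Q̄_A / Q̄_B ≈ 1.52

— Configuration A (φ=+25.4°):
cos H₀ = −tan(+25.4°) tan(+51.200°) = -0.5906, H₀ = 2.2026 rad.
Bracket: H₀ sin φ sin δ + cos φ cos δ sin H₀ = 2.2026×0.42894×0.77934 + 0.90334×0.62660×0.80698 = 0.736307 + 0.456777 = 1.193084.
Q̄ = (S₀/π) × [bracket] = (255/π) × 1.193084 = 96.841 W/m².
— Configuration B (φ=+7.3°):
cos H₀ = −tan(+7.3°) tan(+51.200°) = -0.1593, H₀ = 1.7308 rad.
Bracket: H₀ sin φ sin δ + cos φ cos δ sin H₀ = 1.7308×0.12706×0.77934 + 0.99189×0.62660×0.98723 = 0.171389 + 0.613581 = 0.784970.
Q̄ = (S₀/π) × [bracket] = (255/π) × 0.784970 = 63.715 W/m².
Ratio Q̄_A / Q̄_B = 96.841 / 63.715 = 1.520.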